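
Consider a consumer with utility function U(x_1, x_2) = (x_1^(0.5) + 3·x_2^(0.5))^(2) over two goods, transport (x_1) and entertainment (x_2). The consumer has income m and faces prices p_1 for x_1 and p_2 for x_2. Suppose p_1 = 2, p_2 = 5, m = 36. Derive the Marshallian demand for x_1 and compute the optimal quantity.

x_1* = 3.913

MU_x_1 ∝ x_1^(-0.5), MU_x_2 ∝ 3·x_2^(-0.5), so MRS = (1/3)·(x_2/x_1)^(0.5) = p_1/p_2.
Hence x_2/x_1 = (3·p_1/p_2)^(1/(0.5)), i.e. raised to the 2 power.
With the ratio pinned down, the budget gives x_1* = m/(p_1 + p_2·(x_2/x_1)) and x_2* = (x_2/x_1)·x_1*.
Numerically x_2/x_1 = 1.44, so x_1* = 36/(2 + 5·1.44) = 3.913.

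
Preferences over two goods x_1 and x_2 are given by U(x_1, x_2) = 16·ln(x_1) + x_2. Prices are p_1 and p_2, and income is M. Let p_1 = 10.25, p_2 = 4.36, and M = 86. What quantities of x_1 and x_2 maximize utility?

x_1* = 6.8059, x_2* = 3.7248

MU_x_1 = 16/x_1, MU_x_2 = 1. Tangency: 16/x_1 = p_1/p_2.
So x_1*(p_1,p_2) = 16·p_2/p_1, independent of income; and x_2* = (M − 16·p_2)/p_2.
At the given prices: x_1* = 16·4.36/10.25 = 6.8059, and x_2* = 3.7248.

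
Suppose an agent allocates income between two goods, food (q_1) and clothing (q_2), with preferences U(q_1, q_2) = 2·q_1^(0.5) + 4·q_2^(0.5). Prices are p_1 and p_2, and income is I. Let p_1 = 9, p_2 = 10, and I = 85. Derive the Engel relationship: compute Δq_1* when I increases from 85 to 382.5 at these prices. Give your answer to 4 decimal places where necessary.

Δq_1* = 7.186

MU_q_1 ∝ 2·q_1^(-0.5), MU_q_2 ∝ 4·q_2^(-0.5), so MRS = (1/2)·(q_2/q_1)^(0.5) = p_1/p_2.
Solve for the ratio: q_2/q_1 = [2·p_1/p_2]^(2).
With the ratio pinned down, the budget gives q_1* = I/(p_1 + p_2·(q_2/q_1)) and q_2* = (q_2/q_1)·q_1*.
Numerically q_2/q_1 = 3.24, so q_1* = 85/(9 + 10·3.24) = 2.0531.
At I' = 382.5: q_1* = 9.2391. Change: 9.2391 − 2.0531 = 7.186.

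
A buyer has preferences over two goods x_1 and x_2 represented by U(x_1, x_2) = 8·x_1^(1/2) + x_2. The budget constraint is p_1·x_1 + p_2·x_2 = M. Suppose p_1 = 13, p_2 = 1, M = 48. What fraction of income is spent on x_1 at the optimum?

MU_x_1 = 4/√x_1, MU_x_2 = 1. Tangency: 4/√x_1 = p_1/p_2.
Solve: √x_1 = 4·p_2/p_1, so x_1*(p_1,p_2) = (4·p_2/p_1)², and x_2* = (M − p_1·x_1*)/p_2.
Plugging in: x_1* = (4·1/13)² = 0.0947, x_2* = 46.7692.
Expenditure on x_1: 13·0.0947 = 1.2308; share = 0.0256.

share on x_1 = 0.0256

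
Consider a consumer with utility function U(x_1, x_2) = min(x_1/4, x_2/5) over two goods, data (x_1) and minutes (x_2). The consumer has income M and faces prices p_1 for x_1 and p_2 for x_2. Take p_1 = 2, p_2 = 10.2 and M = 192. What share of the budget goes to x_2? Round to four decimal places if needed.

With perfect complements, no substitution: consume in ratio x_1:x_2 = 4:5.
Budget: p_1·x_1 + p_2·(5/4)·x_1 = M, so (4·p_1 + 5·p_2)·x_1 = 4·M.
Demand: x_1*(p_1,p_2,M) = 4·M/(4·p_1 + 5·p_2), x_2* = 5·M/(4·p_1 + 5·p_2).
Here 4·2 + 5·10.2 = 59, giving x_1* = 13.0169 and x_2* = 16.2712.
Expenditure on x_2: 10.2·16.2712 = 165.9661; share = 0.8644.

share on x_2 = 0.8644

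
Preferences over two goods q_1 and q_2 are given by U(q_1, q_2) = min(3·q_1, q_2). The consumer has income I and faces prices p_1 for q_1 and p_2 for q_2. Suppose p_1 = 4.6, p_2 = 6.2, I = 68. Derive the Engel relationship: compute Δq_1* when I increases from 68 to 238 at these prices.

Leontief preferences: the optimum is at the kink where q_1/1 = q_2/3, i.e. q_2 = 3·q_1.
Budget: p_1·q_1 + p_2·3·q_1 = I, so (p_1 + 3·p_2)·q_1 = I.
Demand: q_1*(p_1,p_2,I) = I/(p_1 + 3·p_2), q_2* = 3·I/(p_1 + 3·p_2).
Here 4.6 + 3·6.2 = 23.2, giving q_1* = 2.931.
At I' = 238: q_1* = 10.2586. Change: 10.2586 − 2.931 = 7.3276.

Δq_1* = 7.3276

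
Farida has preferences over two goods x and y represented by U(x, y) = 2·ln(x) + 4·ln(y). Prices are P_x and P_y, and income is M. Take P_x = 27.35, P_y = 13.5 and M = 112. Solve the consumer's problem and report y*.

Tangency: MRS = (1/2)·y/x = P_x/P_y.
So 2·P_y·y = 4·P_x·x; combined with the budget, a share 1/3 of income goes to x.
Demand: x*(P_x,P_y,M) = 1/3·M/P_x and y* = 2/3·M/P_y.
At P_x=27.35, P_y=13.5, M=112: y* = 2/3·112/13.5 = 5.5309.

y* = 5.5309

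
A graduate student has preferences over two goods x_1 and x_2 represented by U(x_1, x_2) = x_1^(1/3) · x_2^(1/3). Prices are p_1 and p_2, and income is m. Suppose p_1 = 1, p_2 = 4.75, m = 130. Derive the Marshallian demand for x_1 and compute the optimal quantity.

The MRS is x_2/x_1. Set MRS = p_1/p_2.
Rearranging, p_2·x_2 = p_1·x_1. Substituting into the budget gives p_1·x_1·(1 + 1) = m.
Demand: x_1*(p_1,p_2,m) = 0.5·m/p_1 and x_2* = 0.5·m/p_2.
At p_1=1, p_2=4.75, m=130: x_1* = 0.5·130/1 = 65.

x_1* = 65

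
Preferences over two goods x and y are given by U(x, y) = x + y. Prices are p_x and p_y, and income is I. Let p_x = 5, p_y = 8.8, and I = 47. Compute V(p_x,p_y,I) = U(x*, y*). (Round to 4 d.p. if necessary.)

V = 9.4

Perfect substitutes: compare marginal utility per dollar. 1/p_x vs 1/p_y → 0.2 vs 0.1136.
x gives more utility per dollar, so spend all income on x: x* = I/p_x, y* = 0.
Numerically: x* = 9.4, y* = 0.
Utility at the optimum: U(9.4, 0) = 9.4.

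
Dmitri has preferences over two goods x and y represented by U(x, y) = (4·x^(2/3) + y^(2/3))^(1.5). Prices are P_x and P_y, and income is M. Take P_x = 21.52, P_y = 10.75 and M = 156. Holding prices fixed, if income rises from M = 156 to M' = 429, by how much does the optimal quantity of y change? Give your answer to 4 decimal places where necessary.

Δy* = 1.4965

Numerically y/x = 0.125349, so x* = 156/(21.52 + 10.75·0.125349) = 6.8219 and y* = 0.125349·6.8219 = 0.8551.
At M' = 429: y* = 2.3516. Change: 2.3516 − 0.8551 = 1.4965.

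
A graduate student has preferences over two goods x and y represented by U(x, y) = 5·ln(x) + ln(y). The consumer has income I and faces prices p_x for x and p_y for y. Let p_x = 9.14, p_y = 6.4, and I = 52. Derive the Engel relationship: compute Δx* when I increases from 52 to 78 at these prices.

The MRS is 5·y/x. Set MRS = p_x/p_y.
So 5·p_y·y = p_x·x; combined with the budget, a share 5/6 of income goes to x.
Demand: x*(p_x,p_y,I) = 5/6·I/p_x and y* = 1/6·I/p_y.
At p_x=9.14, p_y=6.4, I=52: x* = 5/6·52/9.14 = 4.7411.
At I' = 78: x* = 7.1116. Change: 7.1116 − 4.7411 = 2.3705.

Δx* = 2.3705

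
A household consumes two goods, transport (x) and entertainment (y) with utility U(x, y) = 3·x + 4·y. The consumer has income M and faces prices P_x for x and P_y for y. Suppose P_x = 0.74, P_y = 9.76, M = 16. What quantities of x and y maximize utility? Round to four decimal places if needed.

Linear utility — the consumer picks whichever good has higher MU/price: 3/0.74 = 4.0541 vs 4/9.76 = 0.4098.
x gives more utility per dollar, so spend all income on x: x* = M/P_x, y* = 0.
Numerically: x* = 21.6216, y* = 0.

x* = 21.6216, y* = 0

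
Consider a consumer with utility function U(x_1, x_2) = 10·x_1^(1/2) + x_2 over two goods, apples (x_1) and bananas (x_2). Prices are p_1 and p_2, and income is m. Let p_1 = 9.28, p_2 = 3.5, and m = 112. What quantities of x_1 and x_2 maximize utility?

x_1* = 3.5562, x_2* = 22.5711

Utility is quasi-linear in x_2; the FOC for x_1 is 5/√x_1 = p_1/p_2.
Solve: √x_1 = 5·p_2/p_1, so x_1*(p_1,p_2) = (5·p_2/p_1)², and x_2* = (m − p_1·x_1*)/p_2.
Plugging in: x_1* = (5·3.5/9.28)² = 3.5562, x_2* = 22.5711.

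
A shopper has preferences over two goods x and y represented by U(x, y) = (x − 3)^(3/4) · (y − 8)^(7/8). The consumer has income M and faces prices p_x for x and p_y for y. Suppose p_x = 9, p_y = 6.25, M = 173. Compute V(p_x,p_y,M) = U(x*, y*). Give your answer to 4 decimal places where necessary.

V = 20.9909

After buying the subsistence bundle (3, 8), a share 6/13 of the remaining income goes to x: x* = 3 + 6/13·(M − 3p_x − 8p_y)/p_x.
Discretionary income = 173 − 3·9 − 8·6.25 = 96; x* = 3 + 6/13·96/9 = 7.9231; y* = 8 + 7/13·96/6.25 = 16.2708.
Utility at the optimum: U(7.9231, 16.2708) = 20.9909.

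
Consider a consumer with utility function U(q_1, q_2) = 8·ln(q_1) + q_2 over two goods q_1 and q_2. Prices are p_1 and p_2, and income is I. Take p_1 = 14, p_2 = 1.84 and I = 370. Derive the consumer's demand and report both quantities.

q_1* = 1.0514, q_2* = 193.087

Set MRS = p_1/p_2: (8/q_1)/1 = p_1/p_2.
So q_1*(p_1,p_2) = 8·p_2/p_1, independent of income; and q_2* = (I − 8·p_2)/p_2.
At the given prices: q_1* = 8·1.84/14 = 1.0514, and q_2* = 193.087.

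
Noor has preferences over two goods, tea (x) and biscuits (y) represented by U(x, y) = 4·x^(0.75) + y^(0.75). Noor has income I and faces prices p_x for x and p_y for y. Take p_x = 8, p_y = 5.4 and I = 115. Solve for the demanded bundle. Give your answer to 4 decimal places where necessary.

Numerically y/x = 0.018817, so x* = 115/(8 + 5.4·0.018817) = 14.1947 and y* = 0.018817·14.1947 = 0.2671.

x* = 14.1947, y* = 0.2671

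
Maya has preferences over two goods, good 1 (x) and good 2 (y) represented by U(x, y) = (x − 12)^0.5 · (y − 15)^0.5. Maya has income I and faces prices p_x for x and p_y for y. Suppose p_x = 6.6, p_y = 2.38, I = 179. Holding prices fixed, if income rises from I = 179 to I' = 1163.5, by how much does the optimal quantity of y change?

Δy* = 206.8277

Substituting into the budget: x* = 12 + 0.5·(I − 12·p_x − 15·p_y)/p_x, and y* = 15 + 0.5·(…)/p_y.
Discretionary income = 179 − 12·6.6 − 15·2.38 = 64.1; y* = 15 + 0.5·64.1/2.38 = 28.4664.
At I' = 1163.5: y* = 235.2941. Change: 235.2941 − 28.4664 = 206.8277.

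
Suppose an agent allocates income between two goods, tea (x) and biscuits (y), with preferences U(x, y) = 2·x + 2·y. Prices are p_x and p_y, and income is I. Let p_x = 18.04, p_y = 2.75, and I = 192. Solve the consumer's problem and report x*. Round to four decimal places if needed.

Linear utility — the consumer picks whichever good has higher MU/price: 2/18.04 = 0.1109 vs 2/2.75 = 0.7273.
y gives more utility per dollar, so spend all income on y: y* = I/p_y, x* = 0.
Numerically: x* = 0, y* = 69.8182.

x* = 0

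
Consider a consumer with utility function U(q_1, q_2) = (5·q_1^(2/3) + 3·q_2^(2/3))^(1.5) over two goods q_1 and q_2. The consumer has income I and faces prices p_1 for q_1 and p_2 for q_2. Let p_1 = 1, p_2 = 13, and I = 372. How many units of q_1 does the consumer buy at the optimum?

q_1* = 371.5252

MRS = MU_q_1/MU_q_2 = (5/3)·(q_2/q_1)^(1/3). Set equal to p_1/p_2.
Solve for the ratio: q_2/q_1 = [(3/5)·p_1/p_2]^(3).
With the ratio pinned down, the budget gives q_1* = I/(p_1 + p_2·(q_2/q_1)) and q_2* = (q_2/q_1)·q_1*.
Numerically q_2/q_1 = 0.000098, so q_1* = 372/(1 + 13·0.000098) = 371.5252.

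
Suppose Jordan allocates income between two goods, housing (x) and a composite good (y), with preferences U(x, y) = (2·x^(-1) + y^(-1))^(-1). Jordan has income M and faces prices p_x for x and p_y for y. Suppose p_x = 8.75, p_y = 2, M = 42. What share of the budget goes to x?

From the CES first-order condition, 2·(y/x)^(2) = p_x/p_y.
Hence y/x = ((1/2)·p_x/p_y)^(1/(2)), i.e. raised to the 0.5 power.
With the ratio pinned down, the budget gives x* = M/(p_x + p_y·(y/x)) and y* = (y/x)·x*.
Numerically y/x = 1.47902, so x* = 42/(8.75 + 2·1.47902) = 3.5873 and y* = 1.47902·3.5873 = 5.3057.
Expenditure on x: 8.75·3.5873 = 31.3887; share = 0.7473.

share on x = 0.7473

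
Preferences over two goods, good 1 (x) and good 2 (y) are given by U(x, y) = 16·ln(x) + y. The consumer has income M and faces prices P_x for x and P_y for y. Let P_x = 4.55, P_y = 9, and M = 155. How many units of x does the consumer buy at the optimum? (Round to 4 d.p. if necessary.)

x* = 31.6484

MU_x = 16/x, MU_y = 1. Tangency: 16/x = P_x/P_y.
So x*(P_x,P_y) = 16·P_y/P_x, independent of income; and y* = (M − 16·P_y)/P_y.
At the given prices: x* = 16·9/4.55 = 31.6484.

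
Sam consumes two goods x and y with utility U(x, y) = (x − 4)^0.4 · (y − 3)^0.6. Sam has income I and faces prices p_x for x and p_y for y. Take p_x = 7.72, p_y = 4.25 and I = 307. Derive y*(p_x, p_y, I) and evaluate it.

y* = 40.1816

MRS = (2/3)·(y−3)/(x−4). Tangency with p_x/p_y gives y−3 = (3/2)·(p_x/p_y)·(x−4).
Substituting into the budget: x* = 4 + 0.4·(I − 4·p_x − 3·p_y)/p_x, and y* = 3 + 0.6·(…)/p_y.
Discretionary income = 307 − 4·7.72 − 3·4.25 = 263.37; y* = 3 + 0.6·263.37/4.25 = 40.1816.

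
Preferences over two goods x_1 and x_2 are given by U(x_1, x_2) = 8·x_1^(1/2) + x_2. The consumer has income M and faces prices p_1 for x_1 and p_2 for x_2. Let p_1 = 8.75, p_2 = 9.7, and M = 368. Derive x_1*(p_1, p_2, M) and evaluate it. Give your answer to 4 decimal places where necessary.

x_1* = 19.6629

Utility is quasi-linear in x_2; the FOC for x_1 is 4/√x_1 = p_1/p_2.
Solve: √x_1 = 4·p_2/p_1, so x_1*(p_1,p_2) = (4·p_2/p_1)², and x_2* = (M − p_1·x_1*)/p_2.
Plugging in: x_1* = (4·9.7/8.75)² = 19.6629.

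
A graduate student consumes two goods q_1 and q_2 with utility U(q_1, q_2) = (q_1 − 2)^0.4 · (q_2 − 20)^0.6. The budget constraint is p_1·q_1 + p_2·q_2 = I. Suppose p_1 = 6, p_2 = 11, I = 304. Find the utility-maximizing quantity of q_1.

Substituting into the budget: q_1* = 2 + 0.4·(I − 2·p_1 − 20·p_2)/p_1, and q_2* = 20 + 0.6·(…)/p_2.
Discretionary income = 304 − 2·6 − 20·11 = 72; q_1* = 2 + 0.4·72/6 = 6.8.

q_1* = 6.8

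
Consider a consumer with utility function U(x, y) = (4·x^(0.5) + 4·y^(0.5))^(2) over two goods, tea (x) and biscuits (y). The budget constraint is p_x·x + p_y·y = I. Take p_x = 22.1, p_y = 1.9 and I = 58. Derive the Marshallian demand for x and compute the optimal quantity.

x* = 0.2078

MRS = MU_x/MU_y = (y/x)^(0.5). Set equal to p_x/p_y.
Hence y/x = (p_x/p_y)^(1/(0.5)), i.e. raised to the 2 power.
With the ratio pinned down, the budget gives x* = I/(p_x + p_y·(y/x)) and y* = (y/x)·x*.
Numerically y/x = 135.293629, so x* = 58/(22.1 + 1.9·135.293629) = 0.2078.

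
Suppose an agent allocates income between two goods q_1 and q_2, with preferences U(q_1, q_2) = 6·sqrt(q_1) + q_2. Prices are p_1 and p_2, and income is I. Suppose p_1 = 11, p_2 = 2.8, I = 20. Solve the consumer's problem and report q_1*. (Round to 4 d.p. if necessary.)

q_1* = 0.5831

Utility is quasi-linear in q_2; the FOC for q_1 is 3/√q_1 = p_1/p_2.
Solve: √q_1 = 3·p_2/p_1, so q_1*(p_1,p_2) = (3·p_2/p_1)², and q_2* = (I − p_1·q_1*)/p_2.
Plugging in: q_1* = (3·2.8/11)² = 0.5831.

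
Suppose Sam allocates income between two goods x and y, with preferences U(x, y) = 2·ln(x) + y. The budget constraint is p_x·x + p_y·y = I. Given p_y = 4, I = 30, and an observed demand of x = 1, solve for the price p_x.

Set MRS = p_x/p_y: (2/x)/1 = p_x/p_y.
So x*(p_x,p_y) = 2·p_y/p_x, independent of income; and y* = (I − 2·p_y)/p_y.
Set x* = 1 in the demand function and solve for p_x: p_x = 8.

p_x = 8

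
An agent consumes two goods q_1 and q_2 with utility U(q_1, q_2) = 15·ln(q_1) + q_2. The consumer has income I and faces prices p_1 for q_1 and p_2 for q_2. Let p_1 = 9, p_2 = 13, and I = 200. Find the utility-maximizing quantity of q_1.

q_1* = 21.6667

So q_1*(p_1,p_2) = 15·p_2/p_1, independent of income; and q_2* = (I − 15·p_2)/p_2.
At the given prices: q_1* = 15·13/9 = 21.6667.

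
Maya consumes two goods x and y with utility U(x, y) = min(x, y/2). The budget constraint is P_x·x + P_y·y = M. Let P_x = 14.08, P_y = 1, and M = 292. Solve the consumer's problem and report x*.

Leontief preferences: the optimum is at the kink where x/1 = y/2, i.e. y = 2·x.
Budget: P_x·x + P_y·2·x = M, so (P_x + 2·P_y)·x = M.
Demand: x*(P_x,P_y,M) = M/(P_x + 2·P_y), y* = 2·M/(P_x + 2·P_y).
Here 14.08 + 2·1 = 16.08, giving x* = 18.1592.

x* = 18.1592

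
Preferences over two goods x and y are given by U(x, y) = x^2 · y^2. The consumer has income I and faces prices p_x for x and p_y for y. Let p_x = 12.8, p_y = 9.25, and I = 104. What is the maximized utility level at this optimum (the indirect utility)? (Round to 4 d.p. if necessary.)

Tangency: MRS = y/x = p_x/p_y.
Rearranging, p_y·y = p_x·x. Substituting into the budget gives p_x·x·(1 + 1) = I.
Demand: x*(p_x,p_y,I) = 0.5·I/p_x and y* = 0.5·I/p_y.
At p_x=12.8, p_y=9.25, I=104: x* = 0.5·104/12.8 = 4.0625, y* = 5.6216.
Utility at the optimum: U(4.0625, 5.6216) = 521.5668.

V = 521.5668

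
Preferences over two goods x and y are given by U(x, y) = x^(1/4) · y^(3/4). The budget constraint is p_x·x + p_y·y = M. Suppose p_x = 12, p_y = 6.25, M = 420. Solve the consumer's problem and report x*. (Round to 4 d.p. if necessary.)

The MRS is (1/3)·y/x. Set MRS = p_x/p_y.
So 0.25·p_y·y = 0.75·p_x·x; combined with the budget, a share 0.25 of income goes to x.
Demand: x*(p_x,p_y,M) = 0.25·M/p_x and y* = 0.75·M/p_y.
At p_x=12, p_y=6.25, M=420: x* = 0.25·420/12 = 8.75.

x* = 8.75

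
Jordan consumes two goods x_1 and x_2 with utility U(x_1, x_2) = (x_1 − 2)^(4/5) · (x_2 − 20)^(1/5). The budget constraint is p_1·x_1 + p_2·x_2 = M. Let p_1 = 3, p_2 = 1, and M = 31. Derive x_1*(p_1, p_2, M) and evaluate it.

This is Cobb-Douglas in (x_1−2, x_2−20): tangency gives 0.8·p_2·(x_2−20) = 0.2·p_1·(x_1−2).
After buying the subsistence bundle (2, 20), a share 0.8 of the remaining income goes to x_1: x_1* = 2 + 0.8·(M − 2p_1 − 20p_2)/p_1.
Discretionary income = 31 − 2·3 − 20·1 = 5; x_1* = 2 + 0.8·5/3 = 3.3333.

x_1* = 3.3333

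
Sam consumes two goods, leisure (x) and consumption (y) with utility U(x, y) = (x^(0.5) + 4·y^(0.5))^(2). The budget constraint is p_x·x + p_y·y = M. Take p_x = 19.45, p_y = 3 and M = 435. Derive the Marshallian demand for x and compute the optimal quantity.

x* = 0.2135

MU_x ∝ x^(-0.5), MU_y ∝ 4·y^(-0.5), so MRS = (1/4)·(y/x)^(0.5) = p_x/p_y.
Hence y/x = (4·p_x/p_y)^(1/(0.5)), i.e. raised to the 2 power.
Substitute y = (y/x)·x into the budget: x* = M/(p_x + p_y·(y/x)).
Numerically y/x = 672.537778, so x* = 435/(19.45 + 3·672.537778) = 0.2135.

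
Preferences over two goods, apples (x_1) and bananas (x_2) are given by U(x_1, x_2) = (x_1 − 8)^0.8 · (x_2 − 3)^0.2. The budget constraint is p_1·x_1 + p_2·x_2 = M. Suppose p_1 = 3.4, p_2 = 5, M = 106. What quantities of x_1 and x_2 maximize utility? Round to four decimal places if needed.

Let x_1' = x_1−8, x_2' = x_2−3. MRS = 4·x_2'/x_1' = p_1/p_2.
After buying the subsistence bundle (8, 3), a share 0.8 of the remaining income goes to x_1: x_1* = 8 + 0.8·(M − 8p_1 − 3p_2)/p_1.
Discretionary income = 106 − 8·3.4 − 3·5 = 63.8; x_1* = 8 + 0.8·63.8/3.4 = 23.0118; x_2* = 3 + 0.2·63.8/5 = 5.552.

x_1* = 23.0118, x_2* = 5.552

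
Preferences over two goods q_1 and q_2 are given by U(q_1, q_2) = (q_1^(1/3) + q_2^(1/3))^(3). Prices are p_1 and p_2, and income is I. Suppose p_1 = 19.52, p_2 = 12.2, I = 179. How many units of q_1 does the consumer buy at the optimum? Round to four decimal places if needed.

Numerically q_2/q_1 = 2.023858, so q_1* = 179/(19.52 + 12.2·2.023858) = 4.0488.

q_1* = 4.0488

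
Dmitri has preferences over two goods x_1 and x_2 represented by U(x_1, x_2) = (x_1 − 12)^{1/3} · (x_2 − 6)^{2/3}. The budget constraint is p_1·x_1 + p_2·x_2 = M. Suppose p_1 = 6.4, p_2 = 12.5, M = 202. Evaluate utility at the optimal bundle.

V = 2.6563

Let x_1' = x_1−12, x_2' = x_2−6. MRS = (1/2)·x_2'/x_1' = p_1/p_2.
Substituting into the budget: x_1* = 12 + 1/3·(M − 12·p_1 − 6·p_2)/p_1, and x_2* = 6 + 2/3·(…)/p_2.
Discretionary income = 202 − 12·6.4 − 6·12.5 = 50.2; x_1* = 12 + 1/3·50.2/6.4 = 14.6146; x_2* = 6 + 2/3·50.2/12.5 = 8.6773.
Utility at the optimum: U(14.6146, 8.6773) = 2.6563.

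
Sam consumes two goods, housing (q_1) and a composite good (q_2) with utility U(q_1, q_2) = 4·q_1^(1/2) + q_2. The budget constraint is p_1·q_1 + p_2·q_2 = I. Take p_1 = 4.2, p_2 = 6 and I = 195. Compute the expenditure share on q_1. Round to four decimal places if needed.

share on q_1 = 0.1758

Set MRS = p_1/p_2: 2·q_1^(−1/2) = p_1/p_2.
Solve: √q_1 = 2·p_2/p_1, so q_1*(p_1,p_2) = (2·p_2/p_1)², and q_2* = (I − p_1·q_1*)/p_2.
Plugging in: q_1* = (2·6/4.2)² = 8.1633, q_2* = 26.7857.
Expenditure on q_1: 4.2·8.1633 = 34.2857; share = 0.1758.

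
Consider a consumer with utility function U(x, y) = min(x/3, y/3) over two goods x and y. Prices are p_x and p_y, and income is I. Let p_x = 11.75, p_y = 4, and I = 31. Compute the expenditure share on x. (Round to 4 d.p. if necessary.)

Leontief preferences: the optimum is at the kink where x/3 = y/3, i.e. y = x.
Budget: p_x·x + p_y·x = I, so (3·p_x + 3·p_y)·x = 3·I.
Demand: x*(p_x,p_y,I) = 3·I/(3·p_x + 3·p_y), y* = 3·I/(3·p_x + 3·p_y).
Here 3·11.75 + 3·4 = 47.25, giving x* = 1.9683 and y* = 1.9683.
Expenditure on x: 11.75·1.9683 = 23.127; share = 0.746.

share on x = 0.746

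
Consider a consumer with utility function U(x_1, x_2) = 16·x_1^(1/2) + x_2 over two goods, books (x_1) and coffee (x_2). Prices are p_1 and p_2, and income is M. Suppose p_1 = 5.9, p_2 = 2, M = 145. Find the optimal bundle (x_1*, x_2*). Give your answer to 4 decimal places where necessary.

MU_x_1 = 8/√x_1, MU_x_2 = 1. Tangency: 8/√x_1 = p_1/p_2.
Thus x_1* = (8·p_2/p_1)² — independent of M — with the rest of income spent on x_2.
Plugging in: x_1* = (8·2/5.9)² = 7.3542, x_2* = 50.8051.

x_1* = 7.3542, x_2* = 50.8051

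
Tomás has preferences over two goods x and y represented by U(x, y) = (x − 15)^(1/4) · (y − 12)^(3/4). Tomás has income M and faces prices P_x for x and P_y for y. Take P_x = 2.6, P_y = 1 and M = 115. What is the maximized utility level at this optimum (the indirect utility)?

V = 28.7222

This is Cobb-Douglas in (x−15, y−12): tangency gives 0.25·P_y·(y−12) = 0.75·P_x·(x−15).
After buying the subsistence bundle (15, 12), a share 0.25 of the remaining income goes to x: x* = 15 + 0.25·(M − 15P_x − 12P_y)/P_x.
Discretionary income = 115 − 15·2.6 − 12·1 = 64; x* = 15 + 0.25·64/2.6 = 21.1538; y* = 12 + 0.75·64/1 = 60.
Utility at the optimum: U(21.1538, 60) = 28.7222.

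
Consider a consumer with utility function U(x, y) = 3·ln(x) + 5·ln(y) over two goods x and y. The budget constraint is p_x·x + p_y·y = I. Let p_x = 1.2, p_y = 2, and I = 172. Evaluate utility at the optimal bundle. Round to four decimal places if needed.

V = 31.8747

Tangency: MRS = (3/5)·y/x = p_x/p_y.
Rearranging, p_y·y = (5/3)·p_x·x. Substituting into the budget gives p_x·x·(1 + (5/3)) = I.
Demand: x*(p_x,p_y,I) = 0.375·I/p_x and y* = 0.625·I/p_y.
At p_x=1.2, p_y=2, I=172: x* = 0.375·172/1.2 = 53.75, y* = 53.75.
Utility at the optimum: U(53.75, 53.75) = 31.8747.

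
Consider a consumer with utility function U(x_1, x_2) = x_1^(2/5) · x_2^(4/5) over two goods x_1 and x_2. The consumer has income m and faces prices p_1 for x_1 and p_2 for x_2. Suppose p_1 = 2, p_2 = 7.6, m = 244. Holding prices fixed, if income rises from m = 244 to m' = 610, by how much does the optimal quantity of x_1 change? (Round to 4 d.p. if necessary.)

At p_1=2, p_2=7.6, m=244: x_1* = 1/3·244/2 = 40.6667.
At m' = 610: x_1* = 101.6667. Change: 101.6667 − 40.6667 = 61.

Δx_1* = 61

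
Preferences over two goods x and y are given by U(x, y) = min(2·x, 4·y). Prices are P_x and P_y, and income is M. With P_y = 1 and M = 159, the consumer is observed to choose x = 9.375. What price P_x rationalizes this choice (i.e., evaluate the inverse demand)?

With perfect complements, no substitution: consume in ratio x:y = 4:2.
Budget: P_x·x + P_y·(1/2)·x = M, so (4·P_x + 2·P_y)·x = 4·M.
Demand: x*(P_x,P_y,M) = 4·M/(4·P_x + 2·P_y), y* = 2·M/(4·P_x + 2·P_y).
Set x* = 9.375 in the demand function and solve for P_x: P_x = 16.46.

P_x = 16.46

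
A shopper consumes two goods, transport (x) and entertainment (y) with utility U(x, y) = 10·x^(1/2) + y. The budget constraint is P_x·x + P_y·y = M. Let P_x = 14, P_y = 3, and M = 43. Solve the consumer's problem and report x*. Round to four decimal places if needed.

Set MRS = P_x/P_y: 5·x^(−1/2) = P_x/P_y.
Thus x* = (5·P_y/P_x)² — independent of M — with the rest of income spent on y.
Plugging in: x* = (5·3/14)² = 1.148.

x* = 1.148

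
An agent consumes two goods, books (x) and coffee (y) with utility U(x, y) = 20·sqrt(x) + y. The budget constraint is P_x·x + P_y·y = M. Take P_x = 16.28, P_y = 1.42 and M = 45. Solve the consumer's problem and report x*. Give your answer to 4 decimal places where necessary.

Utility is quasi-linear in y; the FOC for x is 10/√x = P_x/P_y.
Thus x* = (10·P_y/P_x)² — independent of M — with the rest of income spent on y.
Plugging in: x* = (10·1.42/16.28)² = 0.7608.

x* = 0.7608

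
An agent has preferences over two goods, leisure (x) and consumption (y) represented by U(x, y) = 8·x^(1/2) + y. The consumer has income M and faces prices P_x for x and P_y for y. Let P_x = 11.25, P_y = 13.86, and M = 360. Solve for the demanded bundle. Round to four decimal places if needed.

Set MRS = P_x/P_y: 4·x^(−1/2) = P_x/P_y.
Thus x* = (4·P_y/P_x)² — independent of M — with the rest of income spent on y.
Plugging in: x* = (4·13.86/11.25)² = 24.2852, y* = 6.262.

x* = 24.2852, y* = 6.262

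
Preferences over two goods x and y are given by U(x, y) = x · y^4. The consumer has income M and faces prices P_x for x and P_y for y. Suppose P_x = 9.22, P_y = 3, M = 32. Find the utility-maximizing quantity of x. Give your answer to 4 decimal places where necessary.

x* = 0.6941

Demand: x*(P_x,P_y,M) = 0.2·M/P_x and y* = 0.8·M/P_y.
At P_x=9.22, P_y=3, M=32: x* = 0.2·32/9.22 = 0.6941.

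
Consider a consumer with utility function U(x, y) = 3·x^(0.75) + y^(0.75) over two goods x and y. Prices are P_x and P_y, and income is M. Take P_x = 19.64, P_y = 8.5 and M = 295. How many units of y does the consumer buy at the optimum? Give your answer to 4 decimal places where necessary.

y* = 4.5869

From the CES first-order condition, 3·(y/x)^(0.25) = P_x/P_y.
Hence y/x = ((1/3)·P_x/P_y)^(1/(0.25)), i.e. raised to the 4 power.
Substitute y = (y/x)·x into the budget: x* = M/(P_x + P_y·(y/x)).
Numerically y/x = 0.351889, so x* = 295/(19.64 + 8.5·0.351889) = 13.0352 and y* = 0.351889·13.0352 = 4.5869.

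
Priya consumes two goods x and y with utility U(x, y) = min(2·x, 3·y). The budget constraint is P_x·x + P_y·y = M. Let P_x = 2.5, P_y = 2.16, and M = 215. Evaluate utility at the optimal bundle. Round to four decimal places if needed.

With perfect complements, no substitution: consume in ratio x:y = 3:2.
Budget: P_x·x + P_y·(2/3)·x = M, so (3·P_x + 2·P_y)·x = 3·M.
Demand: x*(P_x,P_y,M) = 3·M/(3·P_x + 2·P_y), y* = 2·M/(3·P_x + 2·P_y).
Here 3·2.5 + 2·2.16 = 11.82, giving x* = 54.5685 and y* = 36.379.
Utility at the optimum: U(54.5685, 36.379) = 109.1371.

V = 109.1371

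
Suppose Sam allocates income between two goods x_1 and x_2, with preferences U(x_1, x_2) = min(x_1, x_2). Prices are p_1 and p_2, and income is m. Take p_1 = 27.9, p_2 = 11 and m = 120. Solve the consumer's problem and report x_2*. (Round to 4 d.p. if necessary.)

x_2* = 3.0848

Leontief preferences: the optimum is at the kink where x_1/1 = x_2/1, i.e. x_2 = x_1.
Budget: p_1·x_1 + p_2·x_1 = m, so (p_1 + p_2)·x_1 = m.
Demand: x_1*(p_1,p_2,m) = m/(p_1 + p_2), x_2* = m/(p_1 + p_2).
Here 27.9 + 11 = 38.9, giving x_2* = 3.0848.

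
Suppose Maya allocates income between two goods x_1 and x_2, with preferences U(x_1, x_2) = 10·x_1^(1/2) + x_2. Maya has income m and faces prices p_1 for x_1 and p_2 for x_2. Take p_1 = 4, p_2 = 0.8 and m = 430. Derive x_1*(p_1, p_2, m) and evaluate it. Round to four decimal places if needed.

Plugging in: x_1* = (5·0.8/4)² = 1.

x_1* = 1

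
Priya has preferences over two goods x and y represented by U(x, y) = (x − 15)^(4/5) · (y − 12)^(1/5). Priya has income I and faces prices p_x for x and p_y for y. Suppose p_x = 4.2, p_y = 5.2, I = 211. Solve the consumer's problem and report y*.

y* = 15.2923

This is Cobb-Douglas in (x−15, y−12): tangency gives 0.8·p_y·(y−12) = 0.2·p_x·(x−15).
After buying the subsistence bundle (15, 12), a share 0.8 of the remaining income goes to x: x* = 15 + 0.8·(I − 15p_x − 12p_y)/p_x.
Discretionary income = 211 − 15·4.2 − 12·5.2 = 85.6; y* = 12 + 0.2·85.6/5.2 = 15.2923.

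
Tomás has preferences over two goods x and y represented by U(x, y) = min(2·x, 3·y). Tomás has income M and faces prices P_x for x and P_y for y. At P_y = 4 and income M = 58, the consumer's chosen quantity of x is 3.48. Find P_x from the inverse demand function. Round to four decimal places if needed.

P_x = 14

Leontief preferences: the optimum is at the kink where x/3 = y/2, i.e. y = (2/3)·x.
Budget: P_x·x + P_y·(2/3)·x = M, so (3·P_x + 2·P_y)·x = 3·M.
Demand: x*(P_x,P_y,M) = 3·M/(3·P_x + 2·P_y), y* = 2·M/(3·P_x + 2·P_y).
Set x* = 3.48 in the demand function and solve for P_x: P_x = 14.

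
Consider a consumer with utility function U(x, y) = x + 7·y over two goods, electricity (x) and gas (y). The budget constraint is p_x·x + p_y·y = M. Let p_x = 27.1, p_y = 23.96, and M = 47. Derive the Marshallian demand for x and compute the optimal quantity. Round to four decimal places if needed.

x* = 0

y gives more utility per dollar, so spend all income on y: y* = M/p_y, x* = 0.
Numerically: x* = 0, y* = 1.9616.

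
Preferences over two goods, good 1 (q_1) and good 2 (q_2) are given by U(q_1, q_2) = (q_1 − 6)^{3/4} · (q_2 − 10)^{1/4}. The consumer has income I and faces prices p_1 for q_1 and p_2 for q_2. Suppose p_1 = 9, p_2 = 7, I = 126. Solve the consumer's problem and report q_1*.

q_1* = 6.1667

MRS = 3·(q_2−10)/(q_1−6). Tangency with p_1/p_2 gives q_2−10 = (1/3)·(p_1/p_2)·(q_1−6).
Substituting into the budget: q_1* = 6 + 0.75·(I − 6·p_1 − 10·p_2)/p_1, and q_2* = 10 + 0.25·(…)/p_2.
Discretionary income = 126 − 6·9 − 10·7 = 2; q_1* = 6 + 0.75·2/9 = 6.1667.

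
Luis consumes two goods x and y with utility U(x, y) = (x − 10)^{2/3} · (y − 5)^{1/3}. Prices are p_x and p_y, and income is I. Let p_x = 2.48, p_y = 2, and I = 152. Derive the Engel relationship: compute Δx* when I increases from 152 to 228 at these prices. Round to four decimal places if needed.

Substituting into the budget: x* = 10 + 2/3·(I − 10·p_x − 5·p_y)/p_x, and y* = 5 + 1/3·(…)/p_y.
Discretionary income = 152 − 10·2.48 − 5·2 = 117.2; x* = 10 + 2/3·117.2/2.48 = 41.5054.
At I' = 228: x* = 61.9355. Change: 61.9355 − 41.5054 = 20.4301.

Δx* = 20.4301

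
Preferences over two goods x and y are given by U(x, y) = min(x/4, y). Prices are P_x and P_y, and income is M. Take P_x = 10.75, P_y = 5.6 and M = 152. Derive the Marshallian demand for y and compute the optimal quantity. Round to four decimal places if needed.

y* = 3.1276

Leontief preferences: the optimum is at the kink where x/4 = y/1, i.e. y = (1/4)·x.
Budget: P_x·x + P_y·(1/4)·x = M, so (4·P_x + P_y)·x = 4·M.
Demand: x*(P_x,P_y,M) = 4·M/(4·P_x + P_y), y* = M/(4·P_x + P_y).
Here 4·10.75 + 5.6 = 48.6, giving y* = 3.1276.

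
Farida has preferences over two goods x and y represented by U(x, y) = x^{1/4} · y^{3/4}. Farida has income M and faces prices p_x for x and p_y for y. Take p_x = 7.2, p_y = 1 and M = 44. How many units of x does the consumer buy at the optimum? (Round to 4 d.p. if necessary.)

Tangency: MRS = (1/3)·y/x = p_x/p_y.
Rearranging, p_y·y = 3·p_x·x. Substituting into the budget gives p_x·x·(1 + 3) = M.
Demand: x*(p_x,p_y,M) = 0.25·M/p_x and y* = 0.75·M/p_y.
At p_x=7.2, p_y=1, M=44: x* = 0.25·44/7.2 = 1.5278.

x* = 1.5278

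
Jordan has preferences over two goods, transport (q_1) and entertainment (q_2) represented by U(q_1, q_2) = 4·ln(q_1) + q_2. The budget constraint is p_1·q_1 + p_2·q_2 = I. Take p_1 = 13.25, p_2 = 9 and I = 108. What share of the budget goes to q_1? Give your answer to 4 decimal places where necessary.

Set MRS = p_1/p_2: (4/q_1)/1 = p_1/p_2.
So q_1*(p_1,p_2) = 4·p_2/p_1, independent of income; and q_2* = (I − 4·p_2)/p_2.
At the given prices: q_1* = 4·9/13.25 = 2.717, and q_2* = 8.
Expenditure on q_1: 13.25·2.717 = 36; share = 0.3333.

share on q_1 = 0.3333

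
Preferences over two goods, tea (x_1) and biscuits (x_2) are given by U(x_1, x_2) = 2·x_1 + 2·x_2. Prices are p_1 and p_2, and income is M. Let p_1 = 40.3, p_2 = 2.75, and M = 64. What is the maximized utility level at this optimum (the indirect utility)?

V = 46.5455

Perfect substitutes: compare marginal utility per dollar. 2/p_1 vs 2/p_2 → 0.0496 vs 0.7273.
x_2 gives more utility per dollar, so spend all income on x_2: x_2* = M/p_2, x_1* = 0.
Numerically: x_1* = 0, x_2* = 23.2727.
Utility at the optimum: U(0, 23.2727) = 46.5455.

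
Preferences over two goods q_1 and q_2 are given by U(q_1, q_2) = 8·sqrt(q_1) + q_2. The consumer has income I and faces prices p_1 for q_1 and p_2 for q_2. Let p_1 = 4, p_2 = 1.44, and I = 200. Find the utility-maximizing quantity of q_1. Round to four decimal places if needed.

Set MRS = p_1/p_2: 4·q_1^(−1/2) = p_1/p_2.
Thus q_1* = (4·p_2/p_1)² — independent of I — with the rest of income spent on q_2.
Plugging in: q_1* = (4·1.44/4)² = 2.0736.

q_1* = 2.0736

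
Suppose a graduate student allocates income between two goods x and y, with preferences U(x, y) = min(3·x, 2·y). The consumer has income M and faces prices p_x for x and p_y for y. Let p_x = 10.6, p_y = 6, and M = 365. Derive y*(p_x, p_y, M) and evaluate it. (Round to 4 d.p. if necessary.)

y* = 27.9337

Leontief preferences: the optimum is at the kink where x/2 = y/3, i.e. y = (3/2)·x.
Budget: p_x·x + p_y·(3/2)·x = M, so (2·p_x + 3·p_y)·x = 2·M.
Demand: x*(p_x,p_y,M) = 2·M/(2·p_x + 3·p_y), y* = 3·M/(2·p_x + 3·p_y).
Here 2·10.6 + 3·6 = 39.2, giving y* = 27.9337.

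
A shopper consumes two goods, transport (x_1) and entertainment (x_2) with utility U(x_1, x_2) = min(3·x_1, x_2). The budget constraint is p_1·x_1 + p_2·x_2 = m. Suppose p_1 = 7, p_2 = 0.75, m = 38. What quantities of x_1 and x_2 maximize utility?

Demand: x_1*(p_1,p_2,m) = m/(p_1 + 3·p_2), x_2* = 3·m/(p_1 + 3·p_2).
Here 7 + 3·0.75 = 9.25, giving x_1* = 4.1081 and x_2* = 12.3243.

x_1* = 4.1081, x_2* = 12.3243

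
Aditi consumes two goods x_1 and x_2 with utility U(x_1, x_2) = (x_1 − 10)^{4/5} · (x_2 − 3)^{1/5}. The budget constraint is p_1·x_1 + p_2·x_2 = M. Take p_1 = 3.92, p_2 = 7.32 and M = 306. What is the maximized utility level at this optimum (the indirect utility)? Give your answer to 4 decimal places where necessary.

V = 33.4218

Let x_1' = x_1−10, x_2' = x_2−3. MRS = 4·x_2'/x_1' = p_1/p_2.
Substituting into the budget: x_1* = 10 + 0.8·(M − 10·p_1 − 3·p_2)/p_1, and x_2* = 3 + 0.2·(…)/p_2.
Discretionary income = 306 − 10·3.92 − 3·7.32 = 244.84; x_1* = 10 + 0.8·244.84/3.92 = 59.9673; x_2* = 3 + 0.2·244.84/7.32 = 9.6896.
Utility at the optimum: U(59.9673, 9.6896) = 33.4218.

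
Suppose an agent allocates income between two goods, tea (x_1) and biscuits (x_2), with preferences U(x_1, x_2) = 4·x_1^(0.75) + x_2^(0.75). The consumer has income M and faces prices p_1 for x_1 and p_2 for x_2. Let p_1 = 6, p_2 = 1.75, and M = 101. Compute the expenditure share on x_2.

From the CES first-order condition, 4·(x_2/x_1)^(0.25) = p_1/p_2.
Hence x_2/x_1 = ((1/4)·p_1/p_2)^(1/(0.25)), i.e. raised to the 4 power.
Substitute x_2 = (x_2/x_1)·x_1 into the budget: x_1* = M/(p_1 + p_2·(x_2/x_1)).
Numerically x_2/x_1 = 0.539775, so x_1* = 101/(6 + 1.75·0.539775) = 14.5437 and x_2* = 0.539775·14.5437 = 7.8503.
Expenditure on x_2: 1.75·7.8503 = 13.738; share = 0.136.

share on x_2 = 0.136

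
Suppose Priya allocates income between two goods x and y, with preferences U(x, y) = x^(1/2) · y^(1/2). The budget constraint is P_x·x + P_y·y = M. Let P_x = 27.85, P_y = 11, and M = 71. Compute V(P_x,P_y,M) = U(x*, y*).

V = 2.0282

Demand: x*(P_x,P_y,M) = 0.5·M/P_x and y* = 0.5·M/P_y.
At P_x=27.85, P_y=11, M=71: x* = 0.5·71/27.85 = 1.2747, y* = 3.2273.
Utility at the optimum: U(1.2747, 3.2273) = 2.0282.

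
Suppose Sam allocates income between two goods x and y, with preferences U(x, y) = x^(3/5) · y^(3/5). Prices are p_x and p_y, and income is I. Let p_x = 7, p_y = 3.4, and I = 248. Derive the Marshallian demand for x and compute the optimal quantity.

The MRS is y/x. Set MRS = p_x/p_y.
Rearranging, p_y·y = p_x·x. Substituting into the budget gives p_x·x·(1 + 1) = I.
Demand: x*(p_x,p_y,I) = 0.5·I/p_x and y* = 0.5·I/p_y.
At p_x=7, p_y=3.4, I=248: x* = 0.5·248/7 = 17.7143.

x* = 17.7143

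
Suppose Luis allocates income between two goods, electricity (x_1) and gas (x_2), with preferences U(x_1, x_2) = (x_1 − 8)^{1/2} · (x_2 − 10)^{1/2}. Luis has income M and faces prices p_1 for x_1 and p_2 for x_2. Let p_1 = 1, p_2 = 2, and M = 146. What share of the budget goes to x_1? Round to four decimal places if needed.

After buying the subsistence bundle (8, 10), a share 0.5 of the remaining income goes to x_1: x_1* = 8 + 0.5·(M − 8p_1 − 10p_2)/p_1.
Discretionary income = 146 − 8·1 − 10·2 = 118; x_1* = 8 + 0.5·118/1 = 67; x_2* = 10 + 0.5·118/2 = 39.5.
Expenditure on x_1: 1·67 = 67; share = 0.4589.

share on x_1 = 0.4589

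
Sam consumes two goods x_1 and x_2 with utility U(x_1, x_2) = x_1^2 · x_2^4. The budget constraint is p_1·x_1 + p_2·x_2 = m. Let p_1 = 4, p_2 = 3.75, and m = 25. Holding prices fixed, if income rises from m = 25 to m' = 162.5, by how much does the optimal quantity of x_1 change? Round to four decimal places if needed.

MU_x_1/MU_x_2 = (2·x_2)/(4·x_1); tangency sets this equal to p_1/p_2.
Rearranging, p_2·x_2 = 2·p_1·x_1. Substituting into the budget gives p_1·x_1·(1 + 2) = m.
Demand: x_1*(p_1,p_2,m) = 1/3·m/p_1 and x_2* = 2/3·m/p_2.
At p_1=4, p_2=3.75, m=25: x_1* = 1/3·25/4 = 2.0833.
At m' = 162.5: x_1* = 13.5417. Change: 13.5417 − 2.0833 = 11.4583.

Δx_1* = 11.4583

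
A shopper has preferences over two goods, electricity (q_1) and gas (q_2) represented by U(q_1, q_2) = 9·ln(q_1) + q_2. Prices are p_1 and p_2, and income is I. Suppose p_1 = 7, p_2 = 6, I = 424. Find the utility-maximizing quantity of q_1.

q_1* = 7.7143

MU_q_1 = 9/q_1, MU_q_2 = 1. Tangency: 9/q_1 = p_1/p_2.
So q_1*(p_1,p_2) = 9·p_2/p_1, independent of income; and q_2* = (I − 9·p_2)/p_2.
At the given prices: q_1* = 9·6/7 = 7.7143.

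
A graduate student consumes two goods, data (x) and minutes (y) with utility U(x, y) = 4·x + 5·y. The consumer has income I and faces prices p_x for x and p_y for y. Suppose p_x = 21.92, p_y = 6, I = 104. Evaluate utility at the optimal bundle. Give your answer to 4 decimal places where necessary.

Perfect substitutes: compare marginal utility per dollar. 4/p_x vs 5/p_y → 0.1825 vs 0.8333.
y gives more utility per dollar, so spend all income on y: y* = I/p_y, x* = 0.
Numerically: x* = 0, y* = 17.3333.
Utility at the optimum: U(0, 17.3333) = 86.6667.

V = 86.6667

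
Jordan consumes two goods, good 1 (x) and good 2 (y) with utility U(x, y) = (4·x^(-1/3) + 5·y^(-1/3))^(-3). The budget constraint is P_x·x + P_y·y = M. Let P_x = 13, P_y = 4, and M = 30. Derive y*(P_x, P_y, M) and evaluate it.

y* = 3.5116

MU_x ∝ 4·x^(-4/3), MU_y ∝ 5·y^(-4/3), so MRS = (4/5)·(y/x)^(4/3) = P_x/P_y.
Solve for the ratio: y/x = [(5/4)·P_x/P_y]^(0.75).
Substitute y = (y/x)·x into the budget: x* = M/(P_x + P_y·(y/x)).
Numerically y/x = 2.861508, so x* = 30/(13 + 4·2.861508) = 1.2272 and y* = 2.861508·1.2272 = 3.5116.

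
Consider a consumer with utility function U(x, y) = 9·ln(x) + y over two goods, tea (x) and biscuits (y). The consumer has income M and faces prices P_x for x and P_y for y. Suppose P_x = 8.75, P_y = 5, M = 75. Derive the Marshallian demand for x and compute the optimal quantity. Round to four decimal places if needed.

x* = 5.1429

Set MRS = P_x/P_y: (9/x)/1 = P_x/P_y.
So x*(P_x,P_y) = 9·P_y/P_x, independent of income; and y* = (M − 9·P_y)/P_y.
At the given prices: x* = 9·5/8.75 = 5.1429.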